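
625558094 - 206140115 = 419417979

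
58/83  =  58/83 = 0.70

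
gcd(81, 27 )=27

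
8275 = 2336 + 5939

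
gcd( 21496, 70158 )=2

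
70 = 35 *2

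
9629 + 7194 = 16823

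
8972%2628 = 1088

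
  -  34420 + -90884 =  - 125304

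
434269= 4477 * 97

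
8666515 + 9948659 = 18615174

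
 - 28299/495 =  - 9433/165 = - 57.17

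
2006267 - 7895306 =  -5889039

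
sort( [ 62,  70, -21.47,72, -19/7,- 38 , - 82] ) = [ - 82, - 38, - 21.47, - 19/7,62, 70, 72] 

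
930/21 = 44 + 2/7= 44.29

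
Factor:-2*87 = -174= - 2^1*3^1*29^1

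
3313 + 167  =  3480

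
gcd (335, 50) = 5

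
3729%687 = 294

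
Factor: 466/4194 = 3^ ( - 2) = 1/9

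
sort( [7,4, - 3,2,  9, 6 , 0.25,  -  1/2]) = [-3, - 1/2, 0.25, 2,  4,6, 7,9]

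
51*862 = 43962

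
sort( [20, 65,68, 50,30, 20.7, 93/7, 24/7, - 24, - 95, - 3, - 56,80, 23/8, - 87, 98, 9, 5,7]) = [ - 95,-87, - 56, - 24, - 3, 23/8, 24/7,5, 7, 9,93/7, 20,20.7,30,50, 65,68,80, 98]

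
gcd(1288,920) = 184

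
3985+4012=7997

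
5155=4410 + 745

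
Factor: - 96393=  - 3^1 * 11^1 * 23^1 *127^1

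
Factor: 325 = 5^2*13^1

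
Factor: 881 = 881^1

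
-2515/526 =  - 5  +  115/526 = - 4.78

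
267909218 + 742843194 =1010752412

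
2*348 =696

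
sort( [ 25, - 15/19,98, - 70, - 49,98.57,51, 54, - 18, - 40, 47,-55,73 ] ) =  [-70, - 55,  -  49 , - 40,  -  18, - 15/19,25,47,51,54, 73,  98, 98.57 ]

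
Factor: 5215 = 5^1*7^1*149^1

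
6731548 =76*88573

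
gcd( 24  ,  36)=12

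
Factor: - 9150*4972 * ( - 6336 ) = 288248716800  =  2^9 *3^3*5^2*11^2 * 61^1*113^1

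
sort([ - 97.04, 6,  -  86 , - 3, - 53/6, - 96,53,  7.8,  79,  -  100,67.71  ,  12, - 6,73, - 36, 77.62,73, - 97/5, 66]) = [-100, - 97.04,-96,  -  86, - 36, - 97/5,  -  53/6,  -  6, - 3,6,  7.8,12 , 53,  66,67.71 , 73,73,  77.62,  79 ]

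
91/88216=91/88216 = 0.00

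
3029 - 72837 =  - 69808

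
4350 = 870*5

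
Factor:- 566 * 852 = - 482232 = - 2^3*3^1*71^1*283^1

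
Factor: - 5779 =  -  5779^1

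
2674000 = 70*38200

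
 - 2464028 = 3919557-6383585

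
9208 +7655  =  16863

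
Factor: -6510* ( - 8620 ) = 56116200= 2^3*3^1 * 5^2*7^1*31^1*431^1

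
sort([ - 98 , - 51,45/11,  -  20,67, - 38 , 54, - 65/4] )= [ - 98, - 51,-38, - 20, - 65/4,45/11 , 54, 67]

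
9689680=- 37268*( - 260 ) 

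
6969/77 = 90+39/77 = 90.51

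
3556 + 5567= 9123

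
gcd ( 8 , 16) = 8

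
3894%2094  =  1800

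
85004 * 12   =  1020048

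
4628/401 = 4628/401 = 11.54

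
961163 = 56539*17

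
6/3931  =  6/3931= 0.00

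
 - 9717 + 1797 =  - 7920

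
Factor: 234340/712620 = 11717/35631   =  3^( - 2)*37^( - 1 )*107^(-1 )*11717^1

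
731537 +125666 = 857203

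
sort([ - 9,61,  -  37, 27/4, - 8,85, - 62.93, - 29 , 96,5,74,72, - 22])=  [ - 62.93,-37, - 29, - 22, - 9, - 8,5, 27/4, 61,  72, 74,85 , 96] 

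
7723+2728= 10451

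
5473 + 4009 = 9482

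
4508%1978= 552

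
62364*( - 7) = -436548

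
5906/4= 2953/2=1476.50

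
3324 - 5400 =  - 2076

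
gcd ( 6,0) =6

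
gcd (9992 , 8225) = 1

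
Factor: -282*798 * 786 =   -  176878296 = - 2^3 * 3^3*7^1 * 19^1* 47^1  *131^1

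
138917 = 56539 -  - 82378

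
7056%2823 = 1410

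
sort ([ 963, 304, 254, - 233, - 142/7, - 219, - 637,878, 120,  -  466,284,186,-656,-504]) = [ - 656,-637, -504,-466, - 233, - 219,-142/7, 120,186, 254,284, 304,878, 963 ] 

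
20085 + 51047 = 71132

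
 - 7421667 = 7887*( - 941 )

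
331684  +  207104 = 538788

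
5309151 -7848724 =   -  2539573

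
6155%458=201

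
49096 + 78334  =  127430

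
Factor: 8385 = 3^1*5^1*13^1 * 43^1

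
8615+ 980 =9595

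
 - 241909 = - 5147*47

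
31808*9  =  286272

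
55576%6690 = 2056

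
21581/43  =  21581/43= 501.88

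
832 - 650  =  182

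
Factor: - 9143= - 41^1*223^1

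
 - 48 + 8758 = 8710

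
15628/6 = 2604 + 2/3=2604.67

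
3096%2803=293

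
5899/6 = 983 + 1/6=983.17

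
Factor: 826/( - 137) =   -  2^1 *7^1 * 59^1*137^(- 1 )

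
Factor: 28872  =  2^3*3^2*401^1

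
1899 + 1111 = 3010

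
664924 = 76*8749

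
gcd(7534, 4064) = 2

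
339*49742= 16862538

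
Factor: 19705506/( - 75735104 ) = -2^( - 5 )*3^1 * 53^1*317^(  -  1)*3733^(  -  1) *61967^1 = - 9852753/37867552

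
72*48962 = 3525264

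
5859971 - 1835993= 4023978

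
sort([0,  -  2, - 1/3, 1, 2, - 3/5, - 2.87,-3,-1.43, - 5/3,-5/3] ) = [ - 3, - 2.87,-2, - 5/3, - 5/3, - 1.43, - 3/5, - 1/3, 0, 1, 2]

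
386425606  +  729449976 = 1115875582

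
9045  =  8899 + 146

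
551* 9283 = 5114933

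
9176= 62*148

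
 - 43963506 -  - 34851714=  - 9111792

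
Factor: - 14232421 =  - 7^1*2033203^1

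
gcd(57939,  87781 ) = 1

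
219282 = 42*5221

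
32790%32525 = 265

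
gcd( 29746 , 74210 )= 2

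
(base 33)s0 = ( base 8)1634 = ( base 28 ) 150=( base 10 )924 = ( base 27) 176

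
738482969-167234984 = 571247985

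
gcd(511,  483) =7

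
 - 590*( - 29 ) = 17110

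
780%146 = 50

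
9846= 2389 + 7457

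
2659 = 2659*1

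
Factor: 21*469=9849 =3^1*7^2 *67^1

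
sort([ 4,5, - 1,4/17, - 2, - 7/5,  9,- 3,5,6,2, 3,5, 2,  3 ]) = [  -  3, - 2, - 7/5,-1,4/17,2,2,3,3, 4,5,5,  5,6,9 ] 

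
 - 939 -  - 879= - 60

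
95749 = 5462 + 90287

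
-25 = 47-72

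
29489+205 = 29694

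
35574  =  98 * 363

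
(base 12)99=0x75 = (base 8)165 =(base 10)117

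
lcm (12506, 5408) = 200096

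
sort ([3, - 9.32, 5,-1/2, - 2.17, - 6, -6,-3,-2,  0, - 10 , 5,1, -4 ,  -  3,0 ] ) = [ - 10, - 9.32, - 6, - 6,-4,-3,  -  3, - 2.17 , - 2, - 1/2,0, 0 , 1,3, 5,5] 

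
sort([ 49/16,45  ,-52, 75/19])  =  [-52, 49/16,75/19 , 45 ] 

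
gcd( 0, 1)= 1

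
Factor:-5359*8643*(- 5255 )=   243400233435=3^1 *5^1*23^1*43^1*67^1*233^1*1051^1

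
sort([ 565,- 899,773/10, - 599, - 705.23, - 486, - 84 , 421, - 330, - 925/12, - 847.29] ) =[ - 899,  -  847.29, - 705.23, - 599, - 486,  -  330  , - 84, - 925/12,773/10,421, 565 ] 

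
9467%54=17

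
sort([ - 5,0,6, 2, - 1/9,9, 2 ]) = [ -5, - 1/9, 0,2, 2,  6,  9] 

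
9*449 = 4041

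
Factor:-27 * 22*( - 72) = 2^4*3^5*11^1 = 42768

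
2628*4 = 10512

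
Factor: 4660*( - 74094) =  - 345278040  =  - 2^3*3^1*5^1*53^1*233^2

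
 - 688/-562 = 344/281 = 1.22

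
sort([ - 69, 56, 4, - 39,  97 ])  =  [ - 69, - 39, 4, 56 , 97]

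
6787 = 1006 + 5781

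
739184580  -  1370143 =737814437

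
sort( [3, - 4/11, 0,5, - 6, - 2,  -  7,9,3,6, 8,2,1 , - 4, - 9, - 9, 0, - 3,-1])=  [ - 9, - 9, - 7,-6, - 4,-3,  -  2, - 1, - 4/11,0,0  ,  1 , 2, 3,3,5 , 6,8,9 ]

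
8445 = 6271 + 2174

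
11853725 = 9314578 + 2539147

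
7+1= 8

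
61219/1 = 61219= 61219.00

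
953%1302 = 953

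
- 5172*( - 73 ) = 377556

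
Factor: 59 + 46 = 105 = 3^1*5^1*7^1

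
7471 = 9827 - 2356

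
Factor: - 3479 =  - 7^2*71^1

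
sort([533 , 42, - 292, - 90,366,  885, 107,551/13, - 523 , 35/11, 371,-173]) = [ - 523,- 292,  -  173,-90, 35/11, 42 , 551/13, 107, 366, 371,533, 885]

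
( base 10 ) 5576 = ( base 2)1010111001000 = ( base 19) f89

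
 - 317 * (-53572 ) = 16982324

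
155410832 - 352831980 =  - 197421148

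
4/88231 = 4/88231 = 0.00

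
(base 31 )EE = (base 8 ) 700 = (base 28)G0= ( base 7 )1210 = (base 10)448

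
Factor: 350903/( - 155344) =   -  50129/22192=-2^( - 4 ) * 19^(  -  1)*73^(  -  1 )*50129^1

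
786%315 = 156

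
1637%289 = 192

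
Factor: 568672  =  2^5*13^1*1367^1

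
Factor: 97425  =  3^2 * 5^2*433^1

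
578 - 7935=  - 7357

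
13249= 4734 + 8515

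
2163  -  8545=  - 6382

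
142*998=141716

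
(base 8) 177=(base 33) 3S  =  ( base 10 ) 127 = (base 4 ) 1333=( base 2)1111111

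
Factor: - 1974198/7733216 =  - 2^( - 4) * 3^1*89^1 * 3697^1 * 241663^( - 1) = - 987099/3866608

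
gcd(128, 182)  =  2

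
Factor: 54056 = 2^3 * 29^1*233^1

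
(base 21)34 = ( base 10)67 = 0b1000011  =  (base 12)57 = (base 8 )103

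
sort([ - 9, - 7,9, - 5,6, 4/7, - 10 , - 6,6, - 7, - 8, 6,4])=[ - 10, -9,- 8, - 7, - 7 , -6,  -  5,  4/7,4,6,6, 6,  9]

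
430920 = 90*4788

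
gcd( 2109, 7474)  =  37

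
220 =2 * 110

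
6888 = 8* 861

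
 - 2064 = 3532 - 5596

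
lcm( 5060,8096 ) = 40480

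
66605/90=13321/18 = 740.06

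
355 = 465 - 110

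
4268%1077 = 1037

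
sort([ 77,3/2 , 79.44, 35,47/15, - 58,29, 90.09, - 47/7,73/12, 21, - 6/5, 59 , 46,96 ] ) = [-58, - 47/7, - 6/5, 3/2,47/15,  73/12,21, 29, 35, 46 , 59, 77,79.44, 90.09,96]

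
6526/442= 14+ 13/17 = 14.76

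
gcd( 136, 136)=136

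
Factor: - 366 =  - 2^1*3^1* 61^1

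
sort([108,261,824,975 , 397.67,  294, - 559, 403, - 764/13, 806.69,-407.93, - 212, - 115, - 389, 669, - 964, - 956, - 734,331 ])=[ - 964, - 956, - 734, - 559, - 407.93, - 389, - 212 , - 115,-764/13,108,261,294 , 331,397.67, 403,669,806.69,824, 975 ]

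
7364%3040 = 1284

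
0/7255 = 0 =0.00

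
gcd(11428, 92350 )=2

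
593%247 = 99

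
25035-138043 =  - 113008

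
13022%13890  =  13022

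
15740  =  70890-55150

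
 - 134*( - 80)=10720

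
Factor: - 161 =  - 7^1 * 23^1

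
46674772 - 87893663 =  -41218891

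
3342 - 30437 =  - 27095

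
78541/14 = 78541/14  =  5610.07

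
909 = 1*909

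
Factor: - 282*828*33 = - 7705368 = - 2^3*3^4* 11^1*23^1 * 47^1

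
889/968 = 889/968 = 0.92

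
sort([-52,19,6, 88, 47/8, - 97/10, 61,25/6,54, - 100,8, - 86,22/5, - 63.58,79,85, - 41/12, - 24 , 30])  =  [ - 100, - 86, - 63.58, - 52,-24, - 97/10, - 41/12, 25/6,22/5, 47/8,6,8,  19,30,54,61,79,85,88 ]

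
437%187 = 63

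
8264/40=206 + 3/5 = 206.60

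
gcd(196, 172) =4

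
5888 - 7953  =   - 2065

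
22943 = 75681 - 52738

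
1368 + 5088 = 6456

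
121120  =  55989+65131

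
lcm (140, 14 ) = 140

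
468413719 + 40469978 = 508883697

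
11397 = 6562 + 4835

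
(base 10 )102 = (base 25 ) 42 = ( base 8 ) 146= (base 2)1100110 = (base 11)93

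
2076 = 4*519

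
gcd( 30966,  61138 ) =794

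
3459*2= 6918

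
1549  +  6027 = 7576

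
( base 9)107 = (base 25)3d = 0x58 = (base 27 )37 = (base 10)88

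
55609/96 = 55609/96 = 579.26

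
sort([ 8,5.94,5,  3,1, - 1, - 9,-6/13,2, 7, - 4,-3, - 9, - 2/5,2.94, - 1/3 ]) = [ - 9, - 9, - 4, - 3, - 1  , - 6/13,- 2/5, -1/3,  1,2,2.94, 3,5, 5.94,7,  8]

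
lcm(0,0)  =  0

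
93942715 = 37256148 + 56686567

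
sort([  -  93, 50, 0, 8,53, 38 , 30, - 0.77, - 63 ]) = [ - 93, - 63,-0.77,  0, 8, 30,38, 50,53]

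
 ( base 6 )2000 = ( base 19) 13e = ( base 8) 660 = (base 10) 432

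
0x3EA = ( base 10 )1002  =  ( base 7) 2631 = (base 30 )13C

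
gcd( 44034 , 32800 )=82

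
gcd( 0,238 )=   238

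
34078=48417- 14339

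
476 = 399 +77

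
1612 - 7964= - 6352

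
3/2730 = 1/910 = 0.00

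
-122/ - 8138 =61/4069=0.01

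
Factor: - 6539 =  - 13^1 *503^1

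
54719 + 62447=117166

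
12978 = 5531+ 7447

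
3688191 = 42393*87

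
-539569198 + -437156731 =-976725929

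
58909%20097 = 18715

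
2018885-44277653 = -42258768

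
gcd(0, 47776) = 47776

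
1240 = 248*5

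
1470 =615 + 855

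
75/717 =25/239=0.10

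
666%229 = 208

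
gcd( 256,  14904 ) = 8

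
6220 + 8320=14540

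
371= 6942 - 6571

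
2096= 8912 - 6816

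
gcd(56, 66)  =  2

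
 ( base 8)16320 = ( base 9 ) 11105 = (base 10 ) 7376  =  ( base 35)60q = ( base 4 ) 1303100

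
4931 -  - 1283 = 6214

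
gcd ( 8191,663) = 1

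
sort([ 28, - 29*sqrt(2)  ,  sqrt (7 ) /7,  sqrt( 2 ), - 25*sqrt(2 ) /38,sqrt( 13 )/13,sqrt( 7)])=[ - 29 *sqrt(2), -25*sqrt(2)/38,  sqrt(13 ) /13,sqrt( 7)/7,sqrt( 2), sqrt( 7 ), 28 ] 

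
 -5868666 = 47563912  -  53432578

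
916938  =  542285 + 374653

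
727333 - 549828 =177505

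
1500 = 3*500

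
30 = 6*5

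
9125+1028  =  10153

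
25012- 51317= - 26305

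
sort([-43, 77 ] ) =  [ - 43,77]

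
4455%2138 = 179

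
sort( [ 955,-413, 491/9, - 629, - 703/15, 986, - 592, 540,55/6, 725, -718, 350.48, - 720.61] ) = [ - 720.61, - 718,-629, - 592, - 413 , - 703/15,55/6,491/9,  350.48, 540,725, 955, 986] 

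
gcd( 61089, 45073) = 7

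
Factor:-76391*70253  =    -  5366696923 = - 7^2*163^1*431^1 * 1559^1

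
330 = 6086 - 5756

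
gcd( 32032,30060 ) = 4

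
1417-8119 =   -  6702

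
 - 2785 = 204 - 2989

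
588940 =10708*55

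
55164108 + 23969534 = 79133642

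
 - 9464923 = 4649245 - 14114168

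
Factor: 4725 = 3^3*5^2*7^1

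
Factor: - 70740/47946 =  - 2^1*3^2*5^1*61^(- 1) = - 90/61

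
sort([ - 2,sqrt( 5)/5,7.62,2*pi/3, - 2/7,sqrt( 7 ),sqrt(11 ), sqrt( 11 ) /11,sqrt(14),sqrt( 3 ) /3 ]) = [ - 2, - 2/7,sqrt( 11) /11, sqrt(5 )/5, sqrt( 3 ) /3,2*pi/3, sqrt(7 ),sqrt( 11),sqrt( 14), 7.62]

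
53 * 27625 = 1464125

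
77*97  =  7469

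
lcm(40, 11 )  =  440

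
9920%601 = 304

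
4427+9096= 13523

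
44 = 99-55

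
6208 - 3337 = 2871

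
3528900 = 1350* 2614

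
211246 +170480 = 381726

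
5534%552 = 14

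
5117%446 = 211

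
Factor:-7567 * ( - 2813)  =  21285971 = 7^1*23^1*29^1*47^1 *97^1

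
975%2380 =975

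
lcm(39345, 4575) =196725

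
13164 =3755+9409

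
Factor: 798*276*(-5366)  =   - 2^4 * 3^2*7^1 * 19^1*23^1*2683^1 = - 1181850768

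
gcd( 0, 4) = 4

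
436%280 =156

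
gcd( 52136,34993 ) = 7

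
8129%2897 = 2335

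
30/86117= 30/86117 = 0.00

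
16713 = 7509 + 9204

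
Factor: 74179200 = 2^7*3^1*5^2*7727^1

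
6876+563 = 7439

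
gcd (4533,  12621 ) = 3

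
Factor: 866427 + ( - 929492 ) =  - 63065=   - 5^1*12613^1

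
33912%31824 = 2088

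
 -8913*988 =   -  8806044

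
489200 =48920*10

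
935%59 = 50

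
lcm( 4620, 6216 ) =341880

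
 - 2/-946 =1/473 =0.00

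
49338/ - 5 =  - 9868 + 2/5  =  - 9867.60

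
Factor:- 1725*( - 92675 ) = 159864375= 3^1*5^4 *11^1*23^1*337^1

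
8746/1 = 8746 = 8746.00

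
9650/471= 9650/471  =  20.49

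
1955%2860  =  1955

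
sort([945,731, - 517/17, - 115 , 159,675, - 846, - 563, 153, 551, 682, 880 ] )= [ - 846, - 563, - 115, - 517/17, 153, 159,551,  675,682,  731, 880, 945]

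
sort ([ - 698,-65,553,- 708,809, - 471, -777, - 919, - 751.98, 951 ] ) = [ - 919,  -  777, - 751.98,-708, - 698,-471 , - 65, 553, 809, 951] 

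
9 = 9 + 0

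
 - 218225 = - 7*31175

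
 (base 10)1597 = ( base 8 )3075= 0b11000111101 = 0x63D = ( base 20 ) 3JH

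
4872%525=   147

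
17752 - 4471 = 13281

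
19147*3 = 57441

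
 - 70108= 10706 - 80814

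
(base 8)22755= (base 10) 9709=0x25ED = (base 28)CAL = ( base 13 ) 455B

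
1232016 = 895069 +336947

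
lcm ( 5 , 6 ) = 30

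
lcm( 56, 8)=56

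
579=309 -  - 270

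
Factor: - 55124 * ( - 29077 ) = 2^2  *13781^1*29077^1  =  1602840548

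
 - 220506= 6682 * (-33)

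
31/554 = 31/554 = 0.06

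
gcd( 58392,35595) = 9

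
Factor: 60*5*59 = 17700 = 2^2*3^1*5^2*59^1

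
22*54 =1188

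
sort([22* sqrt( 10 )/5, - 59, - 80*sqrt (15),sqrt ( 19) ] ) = [ - 80*sqrt( 15 ),-59,  sqrt( 19),22*sqrt( 10 ) /5]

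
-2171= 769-2940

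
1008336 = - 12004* ( - 84) 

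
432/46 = 216/23=9.39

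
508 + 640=1148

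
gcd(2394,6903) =9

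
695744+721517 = 1417261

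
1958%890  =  178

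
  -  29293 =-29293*1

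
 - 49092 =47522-96614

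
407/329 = 1 + 78/329 = 1.24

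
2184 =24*91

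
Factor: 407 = 11^1*37^1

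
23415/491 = 23415/491=47.69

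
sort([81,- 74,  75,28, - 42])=[ - 74, - 42,28,  75 , 81] 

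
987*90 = 88830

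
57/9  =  19/3 = 6.33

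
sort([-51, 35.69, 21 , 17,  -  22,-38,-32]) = [ - 51,-38,  -  32 , - 22, 17, 21,35.69] 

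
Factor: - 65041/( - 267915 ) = 3^( - 1)*5^( - 1 )*53^(  -  1 )*193^1= 193/795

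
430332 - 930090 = - 499758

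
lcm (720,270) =2160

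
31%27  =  4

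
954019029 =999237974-45218945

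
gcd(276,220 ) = 4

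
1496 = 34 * 44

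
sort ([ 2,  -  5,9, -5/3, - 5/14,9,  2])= [-5,  -  5/3, -5/14,2,2 , 9,9]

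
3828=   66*58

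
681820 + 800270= 1482090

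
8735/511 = 17 + 48/511 = 17.09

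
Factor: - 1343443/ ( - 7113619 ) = 19^( - 1 )*43^(-1)*769^1*1747^1*8707^ ( - 1)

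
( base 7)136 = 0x4C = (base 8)114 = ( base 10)76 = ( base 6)204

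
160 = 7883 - 7723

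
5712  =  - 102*(-56)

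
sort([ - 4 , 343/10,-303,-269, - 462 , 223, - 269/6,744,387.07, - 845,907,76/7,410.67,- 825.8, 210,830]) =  [  -  845, - 825.8 ,  -  462, - 303,- 269, - 269/6, - 4,76/7,  343/10,210,223, 387.07 , 410.67,744,830,907]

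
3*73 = 219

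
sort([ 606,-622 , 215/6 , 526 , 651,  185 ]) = [ - 622,215/6 , 185, 526,606, 651 ] 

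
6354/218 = 3177/109 = 29.15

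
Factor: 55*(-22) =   -  2^1 * 5^1 * 11^2 =- 1210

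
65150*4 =260600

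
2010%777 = 456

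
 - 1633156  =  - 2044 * 799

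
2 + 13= 15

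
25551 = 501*51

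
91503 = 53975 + 37528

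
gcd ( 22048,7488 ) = 416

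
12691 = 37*343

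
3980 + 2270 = 6250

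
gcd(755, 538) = 1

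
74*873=64602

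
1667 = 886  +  781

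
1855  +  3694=5549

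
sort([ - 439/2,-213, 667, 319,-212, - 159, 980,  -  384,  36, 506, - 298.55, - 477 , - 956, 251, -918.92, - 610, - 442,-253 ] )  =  [ -956, - 918.92, - 610 ,-477,-442,-384, - 298.55,-253, - 439/2, - 213, - 212, - 159, 36, 251, 319, 506 , 667,980] 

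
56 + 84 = 140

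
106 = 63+43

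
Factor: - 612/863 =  -2^2 * 3^2*17^1 *863^( - 1 ) 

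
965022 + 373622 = 1338644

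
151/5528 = 151/5528 = 0.03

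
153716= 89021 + 64695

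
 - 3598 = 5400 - 8998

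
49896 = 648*77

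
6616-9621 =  - 3005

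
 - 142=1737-1879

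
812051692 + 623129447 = 1435181139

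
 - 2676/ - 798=446/133 = 3.35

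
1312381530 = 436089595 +876291935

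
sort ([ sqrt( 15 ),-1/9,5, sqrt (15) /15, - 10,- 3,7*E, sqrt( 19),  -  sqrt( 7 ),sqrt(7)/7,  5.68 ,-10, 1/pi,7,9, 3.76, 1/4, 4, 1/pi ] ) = [  -  10,-10, - 3,-sqrt( 7 ), - 1/9,  1/4,sqrt(15)/15, 1/pi,1/pi,sqrt( 7) /7,3.76,sqrt(15),4,sqrt( 19),5, 5.68,7,9,7*E ]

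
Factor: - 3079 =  - 3079^1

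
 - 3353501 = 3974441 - 7327942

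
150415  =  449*335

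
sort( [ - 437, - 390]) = [- 437,-390 ] 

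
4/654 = 2/327 = 0.01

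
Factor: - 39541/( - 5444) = 2^( - 2 )*1361^ (-1 )*39541^1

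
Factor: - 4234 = - 2^1*29^1*73^1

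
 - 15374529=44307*( - 347 )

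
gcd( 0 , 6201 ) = 6201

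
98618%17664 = 10298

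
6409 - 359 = 6050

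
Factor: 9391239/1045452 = 2^ ( - 2) * 3^1*11^1 * 13^1*7297^1*87121^( - 1 ) = 3130413/348484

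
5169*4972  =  25700268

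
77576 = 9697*8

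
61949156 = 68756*901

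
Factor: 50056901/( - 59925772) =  - 2^(-2)*19^ ( - 1) * 23^1*788497^(-1)*2176387^1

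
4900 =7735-2835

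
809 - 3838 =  - 3029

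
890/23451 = 890/23451 = 0.04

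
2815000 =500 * 5630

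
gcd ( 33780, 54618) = 6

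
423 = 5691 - 5268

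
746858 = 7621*98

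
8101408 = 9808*826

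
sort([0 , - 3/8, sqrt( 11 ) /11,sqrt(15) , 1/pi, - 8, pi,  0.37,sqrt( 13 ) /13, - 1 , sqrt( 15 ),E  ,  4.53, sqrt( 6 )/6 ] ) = [- 8, - 1,-3/8, 0,sqrt(13 )/13,sqrt( 11) /11,1/pi,  0.37,sqrt( 6 )/6,E,pi  ,  sqrt( 15), sqrt(15),4.53 ]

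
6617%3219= 179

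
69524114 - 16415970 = 53108144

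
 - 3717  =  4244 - 7961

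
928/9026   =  464/4513 =0.10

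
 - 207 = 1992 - 2199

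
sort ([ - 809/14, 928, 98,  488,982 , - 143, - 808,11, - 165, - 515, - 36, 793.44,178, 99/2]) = [ - 808, - 515, - 165, - 143, - 809/14, - 36, 11, 99/2, 98,178,488, 793.44  ,  928, 982]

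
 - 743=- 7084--6341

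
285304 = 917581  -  632277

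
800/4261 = 800/4261  =  0.19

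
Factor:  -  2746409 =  - 2746409^1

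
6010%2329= 1352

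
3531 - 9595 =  - 6064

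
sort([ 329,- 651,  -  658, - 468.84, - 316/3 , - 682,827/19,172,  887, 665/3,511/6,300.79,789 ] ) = [ -682,-658, - 651, - 468.84, - 316/3, 827/19, 511/6, 172,665/3,300.79,329,  789, 887]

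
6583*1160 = 7636280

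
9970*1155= 11515350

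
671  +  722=1393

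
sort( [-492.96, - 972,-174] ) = [ - 972, - 492.96, - 174 ] 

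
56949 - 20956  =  35993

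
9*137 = 1233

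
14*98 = 1372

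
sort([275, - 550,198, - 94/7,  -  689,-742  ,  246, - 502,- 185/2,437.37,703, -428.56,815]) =[ - 742,  -  689, - 550,-502,-428.56, - 185/2,  -  94/7,198  ,  246,275, 437.37, 703,815]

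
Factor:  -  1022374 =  - 2^1 * 167^1*3061^1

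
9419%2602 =1613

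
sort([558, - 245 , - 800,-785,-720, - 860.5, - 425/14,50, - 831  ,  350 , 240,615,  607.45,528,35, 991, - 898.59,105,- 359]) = [-898.59 , - 860.5, - 831, - 800, - 785, - 720, - 359 , - 245, - 425/14,  35, 50,105,  240,350, 528,558 , 607.45 , 615  ,  991]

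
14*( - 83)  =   - 1162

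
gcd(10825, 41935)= 5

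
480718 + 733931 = 1214649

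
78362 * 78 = 6112236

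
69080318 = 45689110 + 23391208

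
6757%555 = 97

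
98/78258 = 49/39129 = 0.00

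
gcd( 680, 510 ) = 170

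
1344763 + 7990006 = 9334769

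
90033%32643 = 24747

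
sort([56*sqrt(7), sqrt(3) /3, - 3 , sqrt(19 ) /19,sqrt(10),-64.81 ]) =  [ -64.81, - 3, sqrt (19 )/19, sqrt(3)/3,  sqrt ( 10), 56 * sqrt( 7) ] 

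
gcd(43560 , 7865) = 605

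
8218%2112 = 1882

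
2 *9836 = 19672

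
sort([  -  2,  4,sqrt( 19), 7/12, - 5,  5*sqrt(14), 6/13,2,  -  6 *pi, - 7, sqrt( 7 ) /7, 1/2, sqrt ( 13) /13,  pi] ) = [ - 6*pi, - 7, - 5, - 2,sqrt( 13 ) /13, sqrt (7 )/7,6/13, 1/2,7/12,2, pi, 4,sqrt( 19 ), 5*sqrt( 14 )] 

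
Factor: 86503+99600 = 186103=186103^1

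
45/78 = 15/26 = 0.58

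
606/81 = 202/27 = 7.48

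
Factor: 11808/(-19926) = -2^4*3^(-3 ) = - 16/27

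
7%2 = 1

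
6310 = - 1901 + 8211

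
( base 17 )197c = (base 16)1DDD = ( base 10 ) 7645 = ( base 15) 23EA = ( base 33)70m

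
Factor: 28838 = 2^1* 14419^1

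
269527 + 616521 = 886048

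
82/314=41/157 = 0.26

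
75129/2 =37564 + 1/2  =  37564.50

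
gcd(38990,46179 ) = 7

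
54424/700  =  13606/175 = 77.75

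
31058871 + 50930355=81989226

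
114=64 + 50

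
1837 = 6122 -4285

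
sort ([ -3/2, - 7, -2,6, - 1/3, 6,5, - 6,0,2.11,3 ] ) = [ - 7, - 6, - 2, - 3/2, - 1/3, 0,2.11, 3,5, 6 , 6 ]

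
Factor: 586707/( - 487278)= - 773/642 = - 2^(- 1 )*3^ (  -  1)* 107^(-1)* 773^1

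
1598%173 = 41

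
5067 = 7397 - 2330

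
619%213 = 193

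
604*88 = 53152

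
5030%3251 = 1779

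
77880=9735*8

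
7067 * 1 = 7067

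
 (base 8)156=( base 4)1232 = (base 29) 3n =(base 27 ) 42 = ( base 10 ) 110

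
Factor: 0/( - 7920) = 0 = 0^1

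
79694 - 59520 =20174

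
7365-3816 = 3549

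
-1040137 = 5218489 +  - 6258626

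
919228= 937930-18702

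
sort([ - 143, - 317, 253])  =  [ - 317, - 143,253 ]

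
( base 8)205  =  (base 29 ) 4H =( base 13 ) A3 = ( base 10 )133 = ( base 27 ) 4p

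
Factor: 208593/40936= 2^( - 3)*3^2 * 7^1*11^1*17^(-1) = 693/136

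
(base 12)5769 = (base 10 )9729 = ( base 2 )10011000000001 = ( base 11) 7345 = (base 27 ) D99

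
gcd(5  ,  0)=5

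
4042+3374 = 7416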